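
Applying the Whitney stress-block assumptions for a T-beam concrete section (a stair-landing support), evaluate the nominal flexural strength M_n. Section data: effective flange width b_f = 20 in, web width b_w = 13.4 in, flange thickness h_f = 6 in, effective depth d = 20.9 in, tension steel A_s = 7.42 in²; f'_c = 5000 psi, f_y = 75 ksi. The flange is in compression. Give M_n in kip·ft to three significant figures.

M_n ≈ 817 kip·ft

Tension: T = A_s f_y = 7.42 × 75 = 556.5 kips.
Try a within the flange: a = T/(0.85 f'_c b_f) = 556.5/(0.85 × 5 × 20) = 6.547 in.
a = 6.547 > h_f = 6 in: the block extends into the web. Split into flange-overhang and web parts.
C_f = 0.85 f'_c (b_f − b_w) h_f = 0.85 × 5 × (20 − 13.4) × 6 = 168.3 kips.
Remaining web compression depth: a_w = (T − C_f)/(0.85 f'_c b_w) = (556.5 − 168.3)/(0.85 × 5 × 13.4) = 6.817 in.
M_n = C_f(d − h_f/2) + (T − C_f)(d − a_w/2) = 168.3 × (20.9 − 3) + 388.2 × (20.9 − 3.4085) = 3012.6 + 6790.2 = 9802.8 kip·in.
M_n = 9802.8/12 = 816.90 kip·ft.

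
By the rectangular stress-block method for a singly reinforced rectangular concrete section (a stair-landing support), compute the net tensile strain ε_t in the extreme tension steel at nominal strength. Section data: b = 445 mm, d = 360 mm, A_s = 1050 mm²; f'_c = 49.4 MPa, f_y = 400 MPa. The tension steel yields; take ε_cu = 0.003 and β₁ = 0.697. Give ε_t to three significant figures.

a = A_s f_y/(0.85 f'_c b) = 22.48 mm.
β₁ = 0.697, so c = a/β₁ = 22.48/0.697 = 32.25 mm.
From the linear strain diagram with ε_cu = 0.003: ε_t = 0.003 (d − c)/c = 0.003 × (360 − 32.25)/32.25 = 0.0305.
Since ε_t ≥ 0.005, the section is tension-controlled.

ε_t ≈ 0.0305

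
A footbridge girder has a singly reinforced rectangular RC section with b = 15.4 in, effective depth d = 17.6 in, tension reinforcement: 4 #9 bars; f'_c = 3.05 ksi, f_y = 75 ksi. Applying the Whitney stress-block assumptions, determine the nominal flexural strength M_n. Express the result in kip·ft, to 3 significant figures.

A_s = 4 × 1 = 4 in².
T = A_s f_y = 4 × 75 = 300 kips.
a = T/(0.85 f'_c b) = 300/(0.85 × 3.05 × 15.4) = 7.514 in.
M_n = T(d − a/2) = 300 × (17.6 − 3.757) = 4152.9 kip·in = 4152.9/12 = 346.08 kip·ft.

M_n ≈ 346 kip·ft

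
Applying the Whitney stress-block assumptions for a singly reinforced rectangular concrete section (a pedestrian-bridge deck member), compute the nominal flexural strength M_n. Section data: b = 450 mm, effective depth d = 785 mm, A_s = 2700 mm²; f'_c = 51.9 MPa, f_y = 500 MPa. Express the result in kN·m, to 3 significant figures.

M_n ≈ 1010 kN·m

T = A_s f_y = 2700 × 500 = 1350000 N = 1350 kN.
From C = T: a = T/(0.85 f'_c b) = 1350000/(0.85 × 51.9 × 450) = 68.00 mm.
M_n = T(d − a/2) = 1350 kN × (785 − 34) mm = 1013.85 kN·m.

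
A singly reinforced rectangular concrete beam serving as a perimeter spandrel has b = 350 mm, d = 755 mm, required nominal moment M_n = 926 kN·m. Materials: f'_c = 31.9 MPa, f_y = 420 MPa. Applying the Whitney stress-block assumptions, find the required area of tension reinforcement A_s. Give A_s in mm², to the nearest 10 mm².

With M_n = 0.85 f'_c a b (d − a/2), solve the quadratic for a:
a = d − √(d² − 2M_n/(0.85 f'_c b)) = 755 − √(755² − 2 × 926×10⁶/(0.85 × 31.9 × 350)) = 142.73 mm.
A_s = 0.85 f'_c a b / f_y = 0.85 × 31.9 × 142.73 × 350 / 420 = 3225.1 mm².

A_s ≈ 3230 mm²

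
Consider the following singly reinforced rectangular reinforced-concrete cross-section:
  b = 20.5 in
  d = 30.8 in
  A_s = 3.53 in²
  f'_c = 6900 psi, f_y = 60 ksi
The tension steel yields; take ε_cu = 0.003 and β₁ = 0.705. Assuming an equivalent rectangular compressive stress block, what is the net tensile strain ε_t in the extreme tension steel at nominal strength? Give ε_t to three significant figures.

ε_t ≈ 0.0340

a = A_s f_y/(0.85 f'_c b) = 1.762 in.
β₁ = 0.705, so c = a/β₁ = 1.762/0.705 = 2.499 in.
From the linear strain diagram with ε_cu = 0.003: ε_t = 0.003 (d − c)/c = 0.003 × (30.8 − 2.499)/2.499 = 0.0340.
Since ε_t ≥ 0.005, the section is tension-controlled.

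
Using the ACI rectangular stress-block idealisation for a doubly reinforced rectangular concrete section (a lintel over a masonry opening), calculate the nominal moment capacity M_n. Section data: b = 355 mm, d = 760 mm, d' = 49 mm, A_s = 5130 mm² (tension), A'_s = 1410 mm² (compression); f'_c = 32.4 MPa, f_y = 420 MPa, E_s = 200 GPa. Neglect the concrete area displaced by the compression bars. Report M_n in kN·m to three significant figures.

M_n ≈ 1480 kN·m

Assume both tension and compression steel yield.
Net tension couple steel: A_s − A'_s = 3720 mm².
a = (A_s − A'_s) f_y / (0.85 f'_c b) = 1562400/(0.85 × 32.4 × 355) = 159.81 mm.
c = a/β₁ = 159.81/0.819 = 195.13 mm; ε'_s = 0.003(c − d')/c = 0.0022 ≥ f_y/E_s = 0.0021, so compression steel does yield.
M_n = (A_s − A'_s) f_y (d − a/2) + A'_s f_y (d − d') = [1562400 × (760 − 79.905) + 592200 × (760 − 49)] × 10⁻⁶ = 1062.58 + 421.05 = 1483.63 kN·m.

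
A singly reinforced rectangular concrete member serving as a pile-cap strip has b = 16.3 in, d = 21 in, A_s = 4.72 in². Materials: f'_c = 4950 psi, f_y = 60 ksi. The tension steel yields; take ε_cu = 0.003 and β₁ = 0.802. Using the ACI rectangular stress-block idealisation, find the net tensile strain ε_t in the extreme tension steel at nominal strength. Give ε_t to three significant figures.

ε_t ≈ 0.00924

a = A_s f_y/(0.85 f'_c b) = 4.129 in.
β₁ = 0.802, so c = a/β₁ = 4.129/0.802 = 5.148 in.
From the linear strain diagram with ε_cu = 0.003: ε_t = 0.003 (d − c)/c = 0.003 × (21 − 5.148)/5.148 = 0.00924.
Since ε_t ≥ 0.005, the section is tension-controlled.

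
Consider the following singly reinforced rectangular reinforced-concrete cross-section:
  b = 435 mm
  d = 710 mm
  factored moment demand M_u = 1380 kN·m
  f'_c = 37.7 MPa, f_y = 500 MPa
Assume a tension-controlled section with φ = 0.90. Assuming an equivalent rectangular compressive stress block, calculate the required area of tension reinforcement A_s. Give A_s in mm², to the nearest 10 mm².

A_s ≈ 4930 mm²

M_n = M_u/φ = 1380/0.90 = 1533.33 kN·m.
With M_n = 0.85 f'_c a b (d − a/2), solve the quadratic for a:
a = d − √(d² − 2M_n/(0.85 f'_c b)) = 710 − √(710² − 2 × 1533.33×10⁶/(0.85 × 37.7 × 435)) = 176.99 mm.
A_s = 0.85 f'_c a b / f_y = 0.85 × 37.7 × 176.99 × 435 / 500 = 4934.3 mm².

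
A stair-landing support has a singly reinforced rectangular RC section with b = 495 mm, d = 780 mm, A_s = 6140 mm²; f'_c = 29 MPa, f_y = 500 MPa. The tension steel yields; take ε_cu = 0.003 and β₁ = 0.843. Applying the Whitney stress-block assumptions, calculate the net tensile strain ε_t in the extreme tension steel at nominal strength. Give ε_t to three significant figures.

ε_t ≈ 0.00484

a = A_s f_y/(0.85 f'_c b) = 251.60 mm.
β₁ = 0.843, so c = a/β₁ = 251.60/0.843 = 298.46 mm.
From the linear strain diagram with ε_cu = 0.003: ε_t = 0.003 (d − c)/c = 0.003 × (780 − 298.46)/298.46 = 0.00484.
ε_t is between 0.004 and 0.005 — transition zone.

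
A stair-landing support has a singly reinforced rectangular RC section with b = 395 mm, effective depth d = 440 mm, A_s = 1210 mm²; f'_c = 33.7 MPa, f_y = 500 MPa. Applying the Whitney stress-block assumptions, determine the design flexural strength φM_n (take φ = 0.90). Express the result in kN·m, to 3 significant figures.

T = A_s f_y = 1210 × 500 = 605000 N = 605 kN.
From C = T: a = T/(0.85 f'_c b) = 605000/(0.85 × 33.7 × 395) = 53.47 mm.
M_n = T(d − a/2) = 605 kN × (440 − 26.735) mm = 250.03 kN·m.
φM_n = 0.90 × 250.03 = 225.03 kN·m.

φM_n ≈ 225 kN·m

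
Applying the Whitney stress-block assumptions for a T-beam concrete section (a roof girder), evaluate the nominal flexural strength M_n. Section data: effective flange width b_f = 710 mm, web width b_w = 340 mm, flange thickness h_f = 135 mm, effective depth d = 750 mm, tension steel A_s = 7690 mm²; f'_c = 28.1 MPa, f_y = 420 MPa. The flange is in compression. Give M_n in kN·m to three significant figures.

M_n ≈ 2090 kN·m

Tension: T = A_s f_y = 7690 × 420 = 3229800 N.
Try a within the flange: a = T/(0.85 f'_c b_f) = 3229800/(0.85 × 28.1 × 710) = 190.45 mm.
a = 190.45 > h_f = 135 mm: the block extends into the web. Split into flange-overhang and web parts.
C_f = 0.85 f'_c (b_f − b_w) h_f = 0.85 × 28.1 × (710 − 340) × 135 = 1193056 N.
Remaining web compression depth: a_w = (T − C_f)/(0.85 f'_c b_w) = (3229800 − 1193056)/(0.85 × 28.1 × 340) = 250.80 mm.
M_n = C_f(d − h_f/2) + (T − C_f)(d − a_w/2) = 1193056 × (750 − 67.5) + 2036744 × (750 − 125.4) = 814.26 + 1272.15 = 2086.41 × 10⁶ N·mm.
M_n = 2086.41 kN·m.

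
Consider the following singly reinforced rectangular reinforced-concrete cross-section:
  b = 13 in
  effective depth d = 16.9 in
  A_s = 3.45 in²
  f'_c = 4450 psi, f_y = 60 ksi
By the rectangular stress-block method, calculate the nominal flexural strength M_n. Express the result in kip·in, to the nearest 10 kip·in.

T = A_s f_y = 3.45 × 60 = 207 kips.
a = T/(0.85 f'_c b) = 207/(0.85 × 4.45 × 13) = 4.210 in.
M_n = T(d − a/2) = 207 × (16.9 − 2.105) = 3062.6 kip·in.

M_n ≈ 3060 kip·in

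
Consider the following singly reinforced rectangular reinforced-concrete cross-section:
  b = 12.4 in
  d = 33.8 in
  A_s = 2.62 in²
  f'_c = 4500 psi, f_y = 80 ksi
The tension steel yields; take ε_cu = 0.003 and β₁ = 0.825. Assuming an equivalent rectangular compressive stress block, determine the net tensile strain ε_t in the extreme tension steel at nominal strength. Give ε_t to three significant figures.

a = A_s f_y/(0.85 f'_c b) = 4.419 in.
β₁ = 0.825, so c = a/β₁ = 4.419/0.825 = 5.356 in.
From the linear strain diagram with ε_cu = 0.003: ε_t = 0.003 (d − c)/c = 0.003 × (33.8 − 5.356)/5.356 = 0.0159.
Since ε_t ≥ 0.005, the section is tension-controlled.

ε_t ≈ 0.0159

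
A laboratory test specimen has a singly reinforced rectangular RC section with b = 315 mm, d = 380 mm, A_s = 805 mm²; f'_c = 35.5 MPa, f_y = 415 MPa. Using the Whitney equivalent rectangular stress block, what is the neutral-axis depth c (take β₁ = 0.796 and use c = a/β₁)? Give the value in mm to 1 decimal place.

c ≈ 44.2 mm

T = A_s f_y = 805 × 415 = 334075 N = 334.075 kN.
Setting C = 0.85 f'_c a b equal to T: a = 334075/(0.85 × 35.5 × 315) = 35.147 mm.
With β₁ = 0.796, c = a/β₁ = 35.147/0.796 = 44.2 mm.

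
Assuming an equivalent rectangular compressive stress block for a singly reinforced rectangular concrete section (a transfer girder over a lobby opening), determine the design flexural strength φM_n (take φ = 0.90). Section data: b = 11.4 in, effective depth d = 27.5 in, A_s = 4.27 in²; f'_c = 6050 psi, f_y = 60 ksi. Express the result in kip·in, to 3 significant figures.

φM_n ≈ 5840 kip·in

T = A_s f_y = 4.27 × 60 = 256.2 kips.
a = T/(0.85 f'_c b) = 256.2/(0.85 × 6.05 × 11.4) = 4.370 in.
M_n = T(d − a/2) = 256.2 × (27.5 − 2.185) = 6485.7 kip·in.
φM_n = 0.90 × 6485.7 = 5837.1 kip·in.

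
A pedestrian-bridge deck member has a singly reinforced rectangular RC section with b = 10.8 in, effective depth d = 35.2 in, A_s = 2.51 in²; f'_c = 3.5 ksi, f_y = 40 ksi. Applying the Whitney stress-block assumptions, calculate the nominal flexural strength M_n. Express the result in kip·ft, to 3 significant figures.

M_n ≈ 281 kip·ft

T = A_s f_y = 2.51 × 40 = 100.4 kips.
a = T/(0.85 f'_c b) = 100.4/(0.85 × 3.5 × 10.8) = 3.125 in.
M_n = T(d − a/2) = 100.4 × (35.2 − 1.5625) = 3377.2 kip·in = 3377.2/12 = 281.43 kip·ft.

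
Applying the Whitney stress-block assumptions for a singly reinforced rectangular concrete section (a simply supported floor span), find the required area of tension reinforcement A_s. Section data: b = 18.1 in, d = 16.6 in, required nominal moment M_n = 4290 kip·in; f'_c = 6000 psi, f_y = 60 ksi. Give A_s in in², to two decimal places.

From M_n = 0.85 f'_c a b (d − a/2):
a = d − √(d² − 2M_n/(0.85 f'_c b)) = 16.6 − √(16.6² − 2 × 4290/(0.85 × 6 × 18.1)) = 3.087 in.
A_s = 0.85 f'_c a b / f_y = 0.85 × 6 × 3.087 × 18.1 / 60 = 4.749 in².

A_s ≈ 4.75 in²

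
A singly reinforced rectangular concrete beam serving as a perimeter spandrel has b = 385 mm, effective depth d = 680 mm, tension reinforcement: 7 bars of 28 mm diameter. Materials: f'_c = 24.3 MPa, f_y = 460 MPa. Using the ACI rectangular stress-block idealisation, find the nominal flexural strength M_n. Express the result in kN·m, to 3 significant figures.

M_n ≈ 1100 kN·m

A_s = 7 × 616 = 4312 mm².
T = A_s f_y = 4312 × 460 = 1983520 N = 1983.52 kN.
From C = T: a = T/(0.85 f'_c b) = 1983520/(0.85 × 24.3 × 385) = 249.43 mm.
M_n = T(d − a/2) = 1983.52 kN × (680 − 124.715) mm = 1101.42 kN·m.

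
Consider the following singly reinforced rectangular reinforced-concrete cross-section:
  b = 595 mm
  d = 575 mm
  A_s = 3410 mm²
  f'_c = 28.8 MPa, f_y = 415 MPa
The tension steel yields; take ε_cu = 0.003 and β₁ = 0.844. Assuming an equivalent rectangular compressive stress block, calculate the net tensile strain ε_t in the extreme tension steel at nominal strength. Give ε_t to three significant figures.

a = A_s f_y/(0.85 f'_c b) = 97.16 mm.
β₁ = 0.844, so c = a/β₁ = 97.16/0.844 = 115.12 mm.
From the linear strain diagram with ε_cu = 0.003: ε_t = 0.003 (d − c)/c = 0.003 × (575 − 115.12)/115.12 = 0.0120.
Since ε_t ≥ 0.005, the section is tension-controlled.

ε_t ≈ 0.0120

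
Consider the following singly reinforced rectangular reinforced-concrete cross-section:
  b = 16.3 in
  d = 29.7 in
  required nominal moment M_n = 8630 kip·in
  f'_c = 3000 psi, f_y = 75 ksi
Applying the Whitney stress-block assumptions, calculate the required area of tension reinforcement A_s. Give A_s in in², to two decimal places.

A_s ≈ 4.49 in²

From M_n = 0.85 f'_c a b (d − a/2):
a = d − √(d² − 2M_n/(0.85 f'_c b)) = 29.7 − √(29.7² − 2 × 8630/(0.85 × 3 × 16.3)) = 8.094 in.
A_s = 0.85 f'_c a b / f_y = 0.85 × 3 × 8.094 × 16.3 / 75 = 4.486 in².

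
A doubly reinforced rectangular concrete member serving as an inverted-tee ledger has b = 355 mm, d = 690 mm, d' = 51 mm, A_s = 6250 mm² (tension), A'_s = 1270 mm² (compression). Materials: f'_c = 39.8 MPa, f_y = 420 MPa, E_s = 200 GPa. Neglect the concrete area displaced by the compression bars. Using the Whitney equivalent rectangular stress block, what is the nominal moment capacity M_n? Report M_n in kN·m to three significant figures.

M_n ≈ 1600 kN·m

Assume both tension and compression steel yield.
Net tension couple steel: A_s − A'_s = 4980 mm².
a = (A_s − A'_s) f_y / (0.85 f'_c b) = 2091600/(0.85 × 39.8 × 355) = 174.16 mm.
c = a/β₁ = 174.16/0.766 = 227.36 mm; ε'_s = 0.003(c − d')/c = 0.0023 ≥ f_y/E_s = 0.0021, so compression steel does yield.
M_n = (A_s − A'_s) f_y (d − a/2) + A'_s f_y (d − d') = [2091600 × (690 − 87.08) + 533400 × (690 − 51)] × 10⁻⁶ = 1261.07 + 340.84 = 1601.91 kN·m.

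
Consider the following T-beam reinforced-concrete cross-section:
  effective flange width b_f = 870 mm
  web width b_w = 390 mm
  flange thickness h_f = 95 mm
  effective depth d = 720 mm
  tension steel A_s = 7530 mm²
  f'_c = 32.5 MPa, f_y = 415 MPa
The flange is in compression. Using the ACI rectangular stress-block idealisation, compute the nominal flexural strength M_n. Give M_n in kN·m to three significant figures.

Tension: T = A_s f_y = 7530 × 415 = 3124950 N.
Try a within the flange: a = T/(0.85 f'_c b_f) = 3124950/(0.85 × 32.5 × 870) = 130.02 mm.
a = 130.02 > h_f = 95 mm: the block extends into the web. Split into flange-overhang and web parts.
C_f = 0.85 f'_c (b_f − b_w) h_f = 0.85 × 32.5 × (870 − 390) × 95 = 1259700 N.
Remaining web compression depth: a_w = (T − C_f)/(0.85 f'_c b_w) = (3124950 − 1259700)/(0.85 × 32.5 × 390) = 173.13 mm.
M_n = C_f(d − h_f/2) + (T − C_f)(d − a_w/2) = 1259700 × (720 − 47.5) + 1865250 × (720 − 86.565) = 847.15 + 1181.51 = 2028.66 × 10⁶ N·mm.
M_n = 2028.66 kN·m.

M_n ≈ 2030 kN·m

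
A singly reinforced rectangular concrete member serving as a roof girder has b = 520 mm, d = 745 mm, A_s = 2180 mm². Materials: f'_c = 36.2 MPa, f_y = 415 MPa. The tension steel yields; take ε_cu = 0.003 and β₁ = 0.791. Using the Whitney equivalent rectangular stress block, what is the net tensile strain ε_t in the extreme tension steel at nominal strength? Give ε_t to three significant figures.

ε_t ≈ 0.0283

a = A_s f_y/(0.85 f'_c b) = 56.54 mm.
β₁ = 0.791, so c = a/β₁ = 56.54/0.791 = 71.48 mm.
From the linear strain diagram with ε_cu = 0.003: ε_t = 0.003 (d − c)/c = 0.003 × (745 − 71.48)/71.48 = 0.0283.
Since ε_t ≥ 0.005, the section is tension-controlled.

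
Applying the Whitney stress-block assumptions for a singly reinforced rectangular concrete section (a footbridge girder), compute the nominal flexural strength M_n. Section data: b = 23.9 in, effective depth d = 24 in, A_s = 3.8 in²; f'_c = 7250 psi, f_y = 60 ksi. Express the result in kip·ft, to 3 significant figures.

T = A_s f_y = 3.8 × 60 = 228 kips.
a = T/(0.85 f'_c b) = 228/(0.85 × 7.25 × 23.9) = 1.548 in.
M_n = T(d − a/2) = 228 × (24 − 0.774) = 5295.5 kip·in = 5295.5/12 = 441.29 kip·ft.

M_n ≈ 441 kip·ft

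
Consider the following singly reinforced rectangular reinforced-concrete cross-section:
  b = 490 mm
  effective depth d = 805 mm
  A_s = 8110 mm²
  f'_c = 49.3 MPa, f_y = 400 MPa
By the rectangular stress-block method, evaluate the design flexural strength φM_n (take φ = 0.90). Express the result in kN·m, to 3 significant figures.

T = A_s f_y = 8110 × 400 = 3244000 N = 3244 kN.
From C = T: a = T/(0.85 f'_c b) = 3244000/(0.85 × 49.3 × 490) = 157.99 mm.
M_n = T(d − a/2) = 3244 kN × (805 − 78.995) mm = 2355.16 kN·m.
φM_n = 0.90 × 2355.16 = 2119.64 kN·m.

φM_n ≈ 2120 kN·m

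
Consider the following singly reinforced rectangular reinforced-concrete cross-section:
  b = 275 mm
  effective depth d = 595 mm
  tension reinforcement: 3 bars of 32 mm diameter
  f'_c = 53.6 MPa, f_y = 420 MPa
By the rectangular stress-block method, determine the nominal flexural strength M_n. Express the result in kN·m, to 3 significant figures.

M_n ≈ 562 kN·m

A_s = 3 × 804 = 2412 mm².
T = A_s f_y = 2412 × 420 = 1013040 N = 1013.04 kN.
From C = T: a = T/(0.85 f'_c b) = 1013040/(0.85 × 53.6 × 275) = 80.86 mm.
M_n = T(d − a/2) = 1013.04 kN × (595 − 40.43) mm = 561.80 kN·m.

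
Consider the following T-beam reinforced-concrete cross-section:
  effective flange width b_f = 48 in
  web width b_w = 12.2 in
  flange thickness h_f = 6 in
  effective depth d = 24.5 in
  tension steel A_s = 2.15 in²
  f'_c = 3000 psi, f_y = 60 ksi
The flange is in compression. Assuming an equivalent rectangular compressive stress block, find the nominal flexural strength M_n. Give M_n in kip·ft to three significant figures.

Tension: T = A_s f_y = 2.15 × 60 = 129 kips.
Try a within the flange: a = T/(0.85 f'_c b_f) = 129/(0.85 × 3 × 48) = 1.054 in.
Since a = 1.054 ≤ h_f = 6 in, the stress block lies entirely in the flange; analyse as a rectangular beam of width b_f.
M_n = T(d − a/2) = 129 × (24.5 − 0.527) = 3092.5 kip·in.
M_n = 3092.5/12 = 257.71 kip·ft.

M_n ≈ 258 kip·ft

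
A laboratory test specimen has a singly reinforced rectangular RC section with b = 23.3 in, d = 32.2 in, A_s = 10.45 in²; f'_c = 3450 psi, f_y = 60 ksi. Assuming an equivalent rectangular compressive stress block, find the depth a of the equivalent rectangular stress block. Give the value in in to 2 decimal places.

T = A_s f_y = 10.45 × 60 = 627 kips.
a = T/(0.85 f'_c b) = 627/(0.85 × 3.45 × 23.3) = 9.18 in.

a ≈ 9.18 in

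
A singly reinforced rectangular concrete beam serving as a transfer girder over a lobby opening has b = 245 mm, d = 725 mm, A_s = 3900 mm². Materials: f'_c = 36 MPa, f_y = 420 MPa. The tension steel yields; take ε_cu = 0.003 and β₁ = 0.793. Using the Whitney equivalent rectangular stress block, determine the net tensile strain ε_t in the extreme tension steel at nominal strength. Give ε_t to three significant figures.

ε_t ≈ 0.00489

a = A_s f_y/(0.85 f'_c b) = 218.49 mm.
β₁ = 0.793, so c = a/β₁ = 218.49/0.793 = 275.52 mm.
From the linear strain diagram with ε_cu = 0.003: ε_t = 0.003 (d − c)/c = 0.003 × (725 − 275.52)/275.52 = 0.00489.
ε_t is between 0.004 and 0.005 — transition zone.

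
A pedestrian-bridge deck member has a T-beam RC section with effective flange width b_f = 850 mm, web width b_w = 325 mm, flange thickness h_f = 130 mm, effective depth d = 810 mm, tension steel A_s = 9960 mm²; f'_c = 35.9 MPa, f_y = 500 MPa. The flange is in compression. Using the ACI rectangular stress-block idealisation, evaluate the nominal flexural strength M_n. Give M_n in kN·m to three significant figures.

Tension: T = A_s f_y = 9960 × 500 = 4980000 N.
Try a within the flange: a = T/(0.85 f'_c b_f) = 4980000/(0.85 × 35.9 × 850) = 192.00 mm.
a = 192.00 > h_f = 130 mm: the block extends into the web. Split into flange-overhang and web parts.
C_f = 0.85 f'_c (b_f − b_w) h_f = 0.85 × 35.9 × (850 − 325) × 130 = 2082649 N.
Remaining web compression depth: a_w = (T − C_f)/(0.85 f'_c b_w) = (4980000 − 2082649)/(0.85 × 35.9 × 325) = 292.15 mm.
M_n = C_f(d − h_f/2) + (T − C_f)(d − a_w/2) = 2082649 × (810 − 65) + 2897351 × (810 − 146.075) = 1551.57 + 1923.62 = 3475.19 × 10⁶ N·mm.
M_n = 3475.19 kN·m.

M_n ≈ 3480 kN·m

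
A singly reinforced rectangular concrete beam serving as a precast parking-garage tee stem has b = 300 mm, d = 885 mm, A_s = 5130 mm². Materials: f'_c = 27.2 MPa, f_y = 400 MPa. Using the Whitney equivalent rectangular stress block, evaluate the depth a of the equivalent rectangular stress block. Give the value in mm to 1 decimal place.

a ≈ 295.8 mm

T = A_s f_y = 5130 × 400 = 2052000 N = 2052 kN.
Setting C = 0.85 f'_c a b equal to T: a = 2052000/(0.85 × 27.2 × 300) = 295.8 mm.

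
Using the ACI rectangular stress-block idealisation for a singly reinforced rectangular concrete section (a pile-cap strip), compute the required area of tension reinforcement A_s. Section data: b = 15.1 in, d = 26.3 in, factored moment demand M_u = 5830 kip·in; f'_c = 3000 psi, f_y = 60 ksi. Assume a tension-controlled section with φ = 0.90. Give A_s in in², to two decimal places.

M_n = M_u/φ = 5830/0.90 = 6477.78 kip·in.
From M_n = 0.85 f'_c a b (d − a/2):
a = d − √(d² − 2M_n/(0.85 f'_c b)) = 26.3 − √(26.3² − 2 × 6477.78/(0.85 × 3 × 15.1)) = 7.453 in.
A_s = 0.85 f'_c a b / f_y = 0.85 × 3 × 7.453 × 15.1 / 60 = 4.783 in².

A_s ≈ 4.78 in²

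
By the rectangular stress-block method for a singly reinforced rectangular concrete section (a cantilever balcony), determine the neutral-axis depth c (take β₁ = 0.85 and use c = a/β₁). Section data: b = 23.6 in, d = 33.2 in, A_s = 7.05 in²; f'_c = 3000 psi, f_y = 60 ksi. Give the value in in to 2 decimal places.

c ≈ 8.27 in

T = A_s f_y = 7.05 × 60 = 423 kips.
a = T/(0.85 f'_c b) = 423/(0.85 × 3 × 23.6) = 7.0289 in.
With β₁ = 0.85, c = a/β₁ = 7.0289/0.85 = 8.27 in.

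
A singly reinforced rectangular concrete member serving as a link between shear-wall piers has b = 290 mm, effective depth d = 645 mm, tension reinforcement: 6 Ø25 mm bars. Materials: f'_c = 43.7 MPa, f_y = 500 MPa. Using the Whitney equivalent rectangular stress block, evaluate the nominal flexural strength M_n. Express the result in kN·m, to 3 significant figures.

M_n ≈ 849 kN·m

A_s = 6 × 491 = 2946 mm².
T = A_s f_y = 2946 × 500 = 1473000 N = 1473 kN.
From C = T: a = T/(0.85 f'_c b) = 1473000/(0.85 × 43.7 × 290) = 136.74 mm.
M_n = T(d − a/2) = 1473 kN × (645 − 68.37) mm = 849.38 kN·m.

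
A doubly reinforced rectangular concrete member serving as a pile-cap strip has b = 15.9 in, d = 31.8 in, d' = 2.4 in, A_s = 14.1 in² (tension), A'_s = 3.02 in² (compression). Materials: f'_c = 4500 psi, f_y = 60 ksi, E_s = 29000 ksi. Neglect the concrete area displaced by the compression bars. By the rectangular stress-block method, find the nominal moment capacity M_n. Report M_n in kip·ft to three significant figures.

Assume both steels yield.
a = (A_s − A'_s) f_y/(0.85 f'_c b) = (14.1 − 3.02) × 60/(0.85 × 4.5 × 15.9) = 10.931 in.
c = a/β₁ = 10.931/0.825 = 13.250 in; ε'_s = 0.003(c − d')/c = 0.0025 ≥ ε_y = 0.0021, so the compression steel yields.
M_n = (A_s − A'_s) f_y (d − a/2) + A'_s f_y (d − d') = 664.8 × (31.8 − 5.4655) + 181.2 × (31.8 − 2.4) = 17507.2 + 5327.3 = 22834.5 kip·in = 22834.5/12 = 1902.88 kip·ft.

M_n ≈ 1900 kip·ft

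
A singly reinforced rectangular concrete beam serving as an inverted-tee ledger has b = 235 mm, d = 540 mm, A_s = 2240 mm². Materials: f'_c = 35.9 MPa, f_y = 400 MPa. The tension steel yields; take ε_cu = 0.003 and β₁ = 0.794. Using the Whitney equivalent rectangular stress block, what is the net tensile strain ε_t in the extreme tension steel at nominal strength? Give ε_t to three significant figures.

a = A_s f_y/(0.85 f'_c b) = 124.95 mm.
β₁ = 0.794, so c = a/β₁ = 124.95/0.794 = 157.37 mm.
From the linear strain diagram with ε_cu = 0.003: ε_t = 0.003 (d − c)/c = 0.003 × (540 − 157.37)/157.37 = 0.00729.
Since ε_t ≥ 0.005, the section is tension-controlled.

ε_t ≈ 0.00729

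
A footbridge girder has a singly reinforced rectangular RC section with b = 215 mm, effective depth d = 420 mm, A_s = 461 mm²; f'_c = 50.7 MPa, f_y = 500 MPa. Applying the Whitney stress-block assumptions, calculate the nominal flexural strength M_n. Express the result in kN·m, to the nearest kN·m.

M_n ≈ 94 kN·m

T = A_s f_y = 461 × 500 = 230500 N = 230.5 kN.
From C = T: a = T/(0.85 f'_c b) = 230500/(0.85 × 50.7 × 215) = 24.88 mm.
M_n = T(d − a/2) = 230.5 kN × (420 − 12.44) mm = 93.94 kN·m.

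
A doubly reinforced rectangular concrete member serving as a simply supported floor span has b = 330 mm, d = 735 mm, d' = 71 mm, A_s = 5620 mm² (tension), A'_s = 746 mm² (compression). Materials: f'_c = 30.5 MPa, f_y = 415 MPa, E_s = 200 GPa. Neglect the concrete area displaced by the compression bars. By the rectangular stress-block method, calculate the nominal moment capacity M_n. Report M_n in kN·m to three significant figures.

Assume both tension and compression steel yield.
Net tension couple steel: A_s − A'_s = 4874 mm².
a = (A_s − A'_s) f_y / (0.85 f'_c b) = 2022710/(0.85 × 30.5 × 330) = 236.43 mm.
c = a/β₁ = 236.43/0.832 = 284.17 mm; ε'_s = 0.003(c − d')/c = 0.0023 ≥ f_y/E_s = 0.0021, so compression steel does yield.
M_n = (A_s − A'_s) f_y (d − a/2) + A'_s f_y (d − d') = [2022710 × (735 − 118.215) + 309590 × (735 − 71)] × 10⁻⁶ = 1247.58 + 205.57 = 1453.15 kN·m.

M_n ≈ 1450 kN·m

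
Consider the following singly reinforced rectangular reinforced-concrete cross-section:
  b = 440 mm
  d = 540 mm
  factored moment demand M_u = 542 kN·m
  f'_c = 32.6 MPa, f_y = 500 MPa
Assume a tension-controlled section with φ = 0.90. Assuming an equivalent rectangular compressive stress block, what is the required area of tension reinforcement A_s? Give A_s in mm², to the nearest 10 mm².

A_s ≈ 2460 mm²

M_n = M_u/φ = 542/0.90 = 602.222 kN·m.
With M_n = 0.85 f'_c a b (d − a/2), solve the quadratic for a:
a = d − √(d² − 2M_n/(0.85 f'_c b)) = 540 − √(540² − 2 × 602.222×10⁶/(0.85 × 32.6 × 440)) = 100.89 mm.
A_s = 0.85 f'_c a b / f_y = 0.85 × 32.6 × 100.89 × 440 / 500 = 2460.2 mm².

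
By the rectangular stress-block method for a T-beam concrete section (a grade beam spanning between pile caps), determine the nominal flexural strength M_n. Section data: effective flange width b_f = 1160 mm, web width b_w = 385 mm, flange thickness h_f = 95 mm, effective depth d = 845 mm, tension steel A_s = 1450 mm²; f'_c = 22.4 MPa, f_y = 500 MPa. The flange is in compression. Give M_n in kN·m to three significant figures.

Tension: T = A_s f_y = 1450 × 500 = 725000 N.
Try a within the flange: a = T/(0.85 f'_c b_f) = 725000/(0.85 × 22.4 × 1160) = 32.83 mm.
Since a = 32.83 ≤ h_f = 95 mm, the stress block lies entirely in the flange; analyse as a rectangular beam of width b_f.
M_n = T(d − a/2) = 725000 × (845 − 16.415) = 600.72 × 10⁶ N·mm.
M_n = 600.72 kN·m.

M_n ≈ 601 kN·m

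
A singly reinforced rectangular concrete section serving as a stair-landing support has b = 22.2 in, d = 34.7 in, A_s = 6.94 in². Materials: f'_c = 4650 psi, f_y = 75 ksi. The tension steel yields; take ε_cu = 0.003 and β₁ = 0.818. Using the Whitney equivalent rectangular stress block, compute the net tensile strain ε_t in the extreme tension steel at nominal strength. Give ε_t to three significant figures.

ε_t ≈ 0.0114

a = A_s f_y/(0.85 f'_c b) = 5.932 in.
β₁ = 0.818, so c = a/β₁ = 5.932/0.818 = 7.252 in.
From the linear strain diagram with ε_cu = 0.003: ε_t = 0.003 (d − c)/c = 0.003 × (34.7 − 7.252)/7.252 = 0.0114.
Since ε_t ≥ 0.005, the section is tension-controlled.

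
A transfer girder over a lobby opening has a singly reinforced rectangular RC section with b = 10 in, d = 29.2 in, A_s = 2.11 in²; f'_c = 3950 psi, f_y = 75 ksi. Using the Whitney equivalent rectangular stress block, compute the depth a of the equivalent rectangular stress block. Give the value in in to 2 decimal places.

T = A_s f_y = 2.11 × 75 = 158.25 kips.
a = T/(0.85 f'_c b) = 158.25/(0.85 × 3.95 × 10) = 4.71 in.

a ≈ 4.71 in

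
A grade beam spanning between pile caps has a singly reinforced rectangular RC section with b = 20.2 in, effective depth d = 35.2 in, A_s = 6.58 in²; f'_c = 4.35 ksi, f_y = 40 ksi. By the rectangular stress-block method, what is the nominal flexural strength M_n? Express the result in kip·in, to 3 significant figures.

M_n ≈ 8800 kip·in

T = A_s f_y = 6.58 × 40 = 263.2 kips.
a = T/(0.85 f'_c b) = 263.2/(0.85 × 4.35 × 20.2) = 3.524 in.
M_n = T(d − a/2) = 263.2 × (35.2 − 1.762) = 8800.9 kip·in.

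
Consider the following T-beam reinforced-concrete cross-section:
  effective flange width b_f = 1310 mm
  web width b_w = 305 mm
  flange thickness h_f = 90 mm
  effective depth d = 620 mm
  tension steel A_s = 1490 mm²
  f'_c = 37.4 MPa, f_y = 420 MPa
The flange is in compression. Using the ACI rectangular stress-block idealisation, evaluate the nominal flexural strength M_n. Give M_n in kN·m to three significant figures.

M_n ≈ 383 kN·m

Tension: T = A_s f_y = 1490 × 420 = 625800 N.
Try a within the flange: a = T/(0.85 f'_c b_f) = 625800/(0.85 × 37.4 × 1310) = 15.03 mm.
Since a = 15.03 ≤ h_f = 90 mm, the stress block lies entirely in the flange; analyse as a rectangular beam of width b_f.
M_n = T(d − a/2) = 625800 × (620 − 7.515) = 383.29 × 10⁶ N·mm.
M_n = 383.29 kN·m.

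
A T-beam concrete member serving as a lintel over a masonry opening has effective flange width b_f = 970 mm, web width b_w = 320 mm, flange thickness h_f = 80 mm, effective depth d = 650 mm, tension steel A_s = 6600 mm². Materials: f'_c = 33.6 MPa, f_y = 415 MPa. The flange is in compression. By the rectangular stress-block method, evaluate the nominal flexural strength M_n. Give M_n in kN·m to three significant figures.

M_n ≈ 1630 kN·m

Tension: T = A_s f_y = 6600 × 415 = 2739000 N.
Try a within the flange: a = T/(0.85 f'_c b_f) = 2739000/(0.85 × 33.6 × 970) = 98.87 mm.
a = 98.87 > h_f = 80 mm: the block extends into the web. Split into flange-overhang and web parts.
C_f = 0.85 f'_c (b_f − b_w) h_f = 0.85 × 33.6 × (970 − 320) × 80 = 1485120 N.
Remaining web compression depth: a_w = (T − C_f)/(0.85 f'_c b_w) = (2739000 − 1485120)/(0.85 × 33.6 × 320) = 137.20 mm.
M_n = C_f(d − h_f/2) + (T − C_f)(d − a_w/2) = 1485120 × (650 − 40) + 1253880 × (650 − 68.6) = 905.92 + 729.01 = 1634.93 × 10⁶ N·mm.
M_n = 1634.93 kN·m.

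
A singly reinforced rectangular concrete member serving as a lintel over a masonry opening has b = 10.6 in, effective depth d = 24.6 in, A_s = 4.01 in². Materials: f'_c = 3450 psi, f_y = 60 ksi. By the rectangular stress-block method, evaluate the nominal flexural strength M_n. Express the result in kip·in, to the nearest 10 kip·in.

M_n ≈ 4990 kip·in

T = A_s f_y = 4.01 × 60 = 240.6 kips.
a = T/(0.85 f'_c b) = 240.6/(0.85 × 3.45 × 10.6) = 7.740 in.
M_n = T(d − a/2) = 240.6 × (24.6 − 3.87) = 4987.6 kip·in.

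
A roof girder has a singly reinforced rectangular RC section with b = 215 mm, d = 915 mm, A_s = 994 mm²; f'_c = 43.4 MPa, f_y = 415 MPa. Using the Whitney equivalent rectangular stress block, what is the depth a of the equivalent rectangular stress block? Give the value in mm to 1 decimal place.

a ≈ 52.0 mm

T = A_s f_y = 994 × 415 = 412510 N = 412.51 kN.
Setting C = 0.85 f'_c a b equal to T: a = 412510/(0.85 × 43.4 × 215) = 52.0 mm.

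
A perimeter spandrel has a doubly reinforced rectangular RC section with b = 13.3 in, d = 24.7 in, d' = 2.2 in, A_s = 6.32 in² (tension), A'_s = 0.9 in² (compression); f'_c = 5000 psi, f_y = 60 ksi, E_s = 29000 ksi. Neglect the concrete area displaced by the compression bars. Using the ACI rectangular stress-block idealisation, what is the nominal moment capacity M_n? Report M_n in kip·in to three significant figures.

Assume both steels yield.
a = (A_s − A'_s) f_y/(0.85 f'_c b) = (6.32 − 0.9) × 60/(0.85 × 5 × 13.3) = 5.753 in.
c = a/β₁ = 5.753/0.8 = 7.191 in; ε'_s = 0.003(c − d')/c = 0.0021 ≥ ε_y = 0.0021, so the compression steel yields.
M_n = (A_s − A'_s) f_y (d − a/2) + A'_s f_y (d − d') = 325.2 × (24.7 − 2.8765) + 54 × (24.7 − 2.2) = 7097.0 + 1215.0 = 8312.0 kip·in.

M_n ≈ 8310 kip·in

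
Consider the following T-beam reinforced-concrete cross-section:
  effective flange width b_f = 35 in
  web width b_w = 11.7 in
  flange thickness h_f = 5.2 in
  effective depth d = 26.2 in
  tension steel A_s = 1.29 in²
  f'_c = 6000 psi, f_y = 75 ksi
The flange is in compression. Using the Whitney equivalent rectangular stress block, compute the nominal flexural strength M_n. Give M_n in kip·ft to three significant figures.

M_n ≈ 209 kip·ft

Tension: T = A_s f_y = 1.29 × 75 = 96.75 kips.
Try a within the flange: a = T/(0.85 f'_c b_f) = 96.75/(0.85 × 6 × 35) = 0.542 in.
Since a = 0.542 ≤ h_f = 5.2 in, the stress block lies entirely in the flange; analyse as a rectangular beam of width b_f.
M_n = T(d − a/2) = 96.75 × (26.2 − 0.271) = 2508.6 kip·in.
M_n = 2508.6/12 = 209.05 kip·ft.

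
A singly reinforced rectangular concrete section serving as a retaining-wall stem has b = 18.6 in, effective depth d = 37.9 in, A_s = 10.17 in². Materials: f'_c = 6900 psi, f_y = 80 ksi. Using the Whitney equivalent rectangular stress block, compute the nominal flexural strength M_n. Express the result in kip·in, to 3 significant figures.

T = A_s f_y = 10.17 × 80 = 813.6 kips.
a = T/(0.85 f'_c b) = 813.6/(0.85 × 6.9 × 18.6) = 7.458 in.
M_n = T(d − a/2) = 813.6 × (37.9 − 3.729) = 27801.5 kip·in.

M_n ≈ 27800 kip·in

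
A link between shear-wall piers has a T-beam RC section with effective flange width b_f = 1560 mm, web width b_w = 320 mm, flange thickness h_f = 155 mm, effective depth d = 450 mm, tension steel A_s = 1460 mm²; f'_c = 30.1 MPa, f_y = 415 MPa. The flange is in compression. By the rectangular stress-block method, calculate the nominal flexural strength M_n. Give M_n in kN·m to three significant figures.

Tension: T = A_s f_y = 1460 × 415 = 605900 N.
Try a within the flange: a = T/(0.85 f'_c b_f) = 605900/(0.85 × 30.1 × 1560) = 15.18 mm.
Since a = 15.18 ≤ h_f = 155 mm, the stress block lies entirely in the flange; analyse as a rectangular beam of width b_f.
M_n = T(d − a/2) = 605900 × (450 − 7.59) = 268.06 × 10⁶ N·mm.
M_n = 268.06 kN·m.

M_n ≈ 268 kN·m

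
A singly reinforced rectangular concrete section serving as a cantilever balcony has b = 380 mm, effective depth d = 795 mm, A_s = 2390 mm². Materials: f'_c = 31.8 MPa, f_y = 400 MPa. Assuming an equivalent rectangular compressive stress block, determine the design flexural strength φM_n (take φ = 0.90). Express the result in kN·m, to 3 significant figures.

T = A_s f_y = 2390 × 400 = 956000 N = 956 kN.
From C = T: a = T/(0.85 f'_c b) = 956000/(0.85 × 31.8 × 380) = 93.07 mm.
M_n = T(d − a/2) = 956 kN × (795 − 46.535) mm = 715.53 kN·m.
φM_n = 0.90 × 715.53 = 643.98 kN·m.

φM_n ≈ 644 kN·m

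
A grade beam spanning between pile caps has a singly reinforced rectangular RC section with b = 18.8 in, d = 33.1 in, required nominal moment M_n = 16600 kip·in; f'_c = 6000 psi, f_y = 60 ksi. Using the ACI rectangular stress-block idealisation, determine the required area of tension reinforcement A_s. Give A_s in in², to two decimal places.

From M_n = 0.85 f'_c a b (d − a/2):
a = d − √(d² − 2M_n/(0.85 f'_c b)) = 33.1 − √(33.1² − 2 × 16600/(0.85 × 6 × 18.8)) = 5.726 in.
A_s = 0.85 f'_c a b / f_y = 0.85 × 6 × 5.726 × 18.8 / 60 = 9.150 in².

A_s ≈ 9.15 in²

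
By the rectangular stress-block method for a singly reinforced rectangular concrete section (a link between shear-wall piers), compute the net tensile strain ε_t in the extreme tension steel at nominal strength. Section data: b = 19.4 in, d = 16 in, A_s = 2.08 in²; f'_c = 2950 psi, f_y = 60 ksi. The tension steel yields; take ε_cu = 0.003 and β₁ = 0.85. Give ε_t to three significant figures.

a = A_s f_y/(0.85 f'_c b) = 2.565 in.
β₁ = 0.85, so c = a/β₁ = 2.565/0.85 = 3.018 in.
From the linear strain diagram with ε_cu = 0.003: ε_t = 0.003 (d − c)/c = 0.003 × (16 − 3.018)/3.018 = 0.0129.
Since ε_t ≥ 0.005, the section is tension-controlled.

ε_t ≈ 0.0129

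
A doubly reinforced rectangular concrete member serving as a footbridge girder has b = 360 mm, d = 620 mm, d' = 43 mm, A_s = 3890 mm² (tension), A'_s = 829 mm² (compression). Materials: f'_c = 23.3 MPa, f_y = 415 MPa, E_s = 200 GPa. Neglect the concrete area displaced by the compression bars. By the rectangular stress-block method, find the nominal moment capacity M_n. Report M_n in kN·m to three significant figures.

Assume both tension and compression steel yield.
Net tension couple steel: A_s − A'_s = 3061 mm².
a = (A_s − A'_s) f_y / (0.85 f'_c b) = 1270315/(0.85 × 23.3 × 360) = 178.17 mm.
c = a/β₁ = 178.17/0.85 = 209.61 mm; ε'_s = 0.003(c − d')/c = 0.0024 ≥ f_y/E_s = 0.0021, so compression steel does yield.
M_n = (A_s − A'_s) f_y (d − a/2) + A'_s f_y (d − d') = [1270315 × (620 − 89.085) + 344035 × (620 − 43)] × 10⁻⁶ = 674.43 + 198.51 = 872.94 kN·m.

M_n ≈ 873 kN·m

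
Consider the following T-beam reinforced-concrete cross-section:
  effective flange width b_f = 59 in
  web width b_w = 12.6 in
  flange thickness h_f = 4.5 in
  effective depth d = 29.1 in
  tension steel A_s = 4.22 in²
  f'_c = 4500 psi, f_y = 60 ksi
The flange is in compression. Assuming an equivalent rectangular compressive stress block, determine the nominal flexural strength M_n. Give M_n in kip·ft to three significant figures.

Tension: T = A_s f_y = 4.22 × 60 = 253.2 kips.
Try a within the flange: a = T/(0.85 f'_c b_f) = 253.2/(0.85 × 4.5 × 59) = 1.122 in.
Since a = 1.122 ≤ h_f = 4.5 in, the stress block lies entirely in the flange; analyse as a rectangular beam of width b_f.
M_n = T(d − a/2) = 253.2 × (29.1 − 0.561) = 7226.1 kip·in.
M_n = 7226.1/12 = 602.18 kip·ft.

M_n ≈ 602 kip·ft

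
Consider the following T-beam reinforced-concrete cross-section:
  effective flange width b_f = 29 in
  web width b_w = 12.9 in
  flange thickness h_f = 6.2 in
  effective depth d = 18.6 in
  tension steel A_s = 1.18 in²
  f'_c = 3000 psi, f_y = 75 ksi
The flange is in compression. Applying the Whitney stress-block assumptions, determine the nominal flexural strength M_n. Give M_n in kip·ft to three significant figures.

M_n ≈ 133 kip·ft

Tension: T = A_s f_y = 1.18 × 75 = 88.5 kips.
Try a within the flange: a = T/(0.85 f'_c b_f) = 88.5/(0.85 × 3 × 29) = 1.197 in.
Since a = 1.197 ≤ h_f = 6.2 in, the stress block lies entirely in the flange; analyse as a rectangular beam of width b_f.
M_n = T(d − a/2) = 88.5 × (18.6 − 0.5985) = 1593.1 kip·in.
M_n = 1593.1/12 = 132.76 kip·ft.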